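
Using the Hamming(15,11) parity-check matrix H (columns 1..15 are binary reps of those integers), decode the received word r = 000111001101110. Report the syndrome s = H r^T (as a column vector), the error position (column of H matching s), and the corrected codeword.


s = (1, 0, 1, 1)^T, error position = 11, corrected codeword c = 000111001111110

Compute s = H r^T mod 2 one row at a time:
  s_1 = 0 + 1 + 1 + 0 + 1 + 1 + 1 + 0 = 5 ≡ 1 (mod 2).
  s_2 = 1 + 1 + 1 + 0 + 1 + 1 + 1 + 0 = 6 ≡ 0 (mod 2).
  s_3 = 0 + 0 + 1 + 0 + 1 + 0 + 1 + 0 = 3 ≡ 1 (mod 2).
  s_4 = 0 + 0 + 1 + 0 + 1 + 0 + 1 + 0 = 3 ≡ 1 (mod 2).
s = (1, 0, 1, 1)^T — this equals column 11 of H (binary 1011), so error is at position 11.
Correct: flip bit 11 of r = 000111001101110 to get c = 000111001111110.


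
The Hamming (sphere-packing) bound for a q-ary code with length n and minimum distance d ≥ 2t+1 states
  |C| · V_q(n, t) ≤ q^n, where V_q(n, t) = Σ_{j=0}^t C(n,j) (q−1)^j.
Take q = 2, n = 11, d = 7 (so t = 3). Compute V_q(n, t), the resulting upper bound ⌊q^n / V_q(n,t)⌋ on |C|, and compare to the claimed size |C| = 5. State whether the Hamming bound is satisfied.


V_q(n, t) = 232, q^n = 2048, Hamming bound = 8, |C| = 5 ≤ bound (satisfied).

Step 1: Compute V_q(n, t) = Σ_{j=0}^3 C(n, j) (q−1)^j.
  j = 0: C(11,0)·(1)^0 = 1·1 = 1.
  j = 1: C(11,1)·(1)^1 = 11·1 = 11.
  j = 2: C(11,2)·(1)^2 = 55·1 = 55.
  j = 3: C(11,3)·(1)^3 = 165·1 = 165.
  V_q(n, t) = 1 + 11 + 55 + 165 = 232.
Step 2: q^n = 2^11 = 2048.
Step 3: Hamming bound ⌊q^n / V_q(n,t)⌋ = ⌊2048/232⌋ = 8.
Step 4: Compare |C| = 5 to 8: satisfied.
The claimed |C| lies below the Hamming bound.


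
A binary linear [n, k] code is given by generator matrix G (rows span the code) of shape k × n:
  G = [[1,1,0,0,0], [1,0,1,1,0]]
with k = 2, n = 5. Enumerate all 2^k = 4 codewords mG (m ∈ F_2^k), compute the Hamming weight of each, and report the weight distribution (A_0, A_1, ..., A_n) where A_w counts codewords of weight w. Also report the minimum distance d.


Weight distribution: A_0 = 1, A_2 = 1, A_3 = 2. Minimum distance d = 2.

Enumerate all 2^2 = 4 messages m ∈ F_2^2.
For each, compute codeword c = mG in F_2^5, then tally its weight.
  m = 00 → c = 00000, weight = 0.
  m = 10 → c = 11000, weight = 2.
  m = 01 → c = 10110, weight = 3.
  m = 11 → c = 01110, weight = 3.
Tally weights:
  weight 0: 1 codewords.
  weight 2: 1 codewords.
  weight 3: 2 codewords.
Minimum distance d = smallest w > 0 with A_w > 0 = 2.
Sanity: Σ A_w = 4 = 2^2 = 4 ✓.


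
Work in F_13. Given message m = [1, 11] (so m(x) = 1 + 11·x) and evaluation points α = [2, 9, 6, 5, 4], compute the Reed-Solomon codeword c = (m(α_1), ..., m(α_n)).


c = [10, 9, 2, 4, 6]

Message polynomial: m(x) = 1 + 11·x (mod 13).
For each evaluation point α_i, compute m(α_i) mod 13:
  α_1 = 2: Horner steps 11 → 10, so m(2) = 10.
  α_2 = 9: Horner steps 11 → 9, so m(9) = 9.
  α_3 = 6: Horner steps 11 → 2, so m(6) = 2.
  α_4 = 5: Horner steps 11 → 4, so m(5) = 4.
  α_5 = 4: Horner steps 11 → 6, so m(4) = 6.
Codeword c = [10, 9, 2, 4, 6] ∈ F_13^5.


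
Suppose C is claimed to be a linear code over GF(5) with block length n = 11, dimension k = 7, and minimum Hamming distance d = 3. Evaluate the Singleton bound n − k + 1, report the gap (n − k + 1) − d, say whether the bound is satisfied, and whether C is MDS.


Singleton RHS = n − k + 1 = 5, slack = 2, bound satisfied, not MDS.

Singleton bound: d ≤ n − k + 1.
Here n = 11, k = 7, so n − k + 1 = 5.
Given d = 3, check d ≤ 5: YES.
Slack = (n − k + 1) − d = 2.
The code is NOT MDS (slack = 2 > 0).
Description: the claimed parameters are [11, 7, 3]_5; such a code would be non-MDS.


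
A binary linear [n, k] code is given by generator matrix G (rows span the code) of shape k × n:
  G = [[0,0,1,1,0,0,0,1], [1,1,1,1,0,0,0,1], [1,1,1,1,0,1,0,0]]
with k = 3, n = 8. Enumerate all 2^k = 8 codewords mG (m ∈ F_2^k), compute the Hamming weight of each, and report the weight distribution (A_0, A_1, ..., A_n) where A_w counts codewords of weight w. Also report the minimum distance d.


Weight distribution: A_0 = 1, A_2 = 2, A_3 = 2, A_4 = 1, A_5 = 2. Minimum distance d = 2.

Enumerate all 2^3 = 8 messages m ∈ F_2^3.
For each, compute codeword c = mG in F_2^8, then tally its weight.
  m = 000 → c = 00000000, weight = 0.
  m = 100 → c = 00110001, weight = 3.
  m = 010 → c = 11110001, weight = 5.
  m = 110 → c = 11000000, weight = 2.
  m = 001 → c = 11110100, weight = 5.
  m = 101 → c = 11000101, weight = 4.
  m = 011 → c = 00000101, weight = 2.
  m = 111 → c = 00110100, weight = 3.
Tally weights:
  weight 0: 1 codewords.
  weight 2: 2 codewords.
  weight 3: 2 codewords.
  weight 4: 1 codewords.
  weight 5: 2 codewords.
Minimum distance d = smallest w > 0 with A_w > 0 = 2.
Sanity: Σ A_w = 8 = 2^3 = 8 ✓.


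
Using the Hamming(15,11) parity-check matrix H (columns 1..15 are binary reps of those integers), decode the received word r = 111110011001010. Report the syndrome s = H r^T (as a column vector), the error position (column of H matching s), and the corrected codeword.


s = (0, 0, 1, 0)^T, error position = 2, corrected codeword c = 101110011001010

Compute s = H r^T mod 2 one row at a time:
  s_1 = 1 + 1 + 0 + 0 + 1 + 0 + 1 + 0 = 4 ≡ 0 (mod 2).
  s_2 = 1 + 1 + 0 + 0 + 1 + 0 + 1 + 0 = 4 ≡ 0 (mod 2).
  s_3 = 1 + 1 + 0 + 0 + 0 + 0 + 1 + 0 = 3 ≡ 1 (mod 2).
  s_4 = 1 + 1 + 1 + 0 + 1 + 0 + 0 + 0 = 4 ≡ 0 (mod 2).
s = (0, 0, 1, 0)^T — this equals column 2 of H (binary 0010), so error is at position 2.
Correct: flip bit 2 of r = 111110011001010 to get c = 101110011001010.


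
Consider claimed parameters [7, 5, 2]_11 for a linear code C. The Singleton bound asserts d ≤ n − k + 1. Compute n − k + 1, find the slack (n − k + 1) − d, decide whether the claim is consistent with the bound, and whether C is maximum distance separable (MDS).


Singleton RHS = n − k + 1 = 3, slack = 1, bound satisfied, not MDS.

Singleton bound: d ≤ n − k + 1.
Here n = 7, k = 5, so n − k + 1 = 3.
Given d = 2, check d ≤ 3: YES.
Slack = (n − k + 1) − d = 1.
The code is NOT MDS (slack = 1 > 0).
Description: the claimed parameters are [7, 5, 2]_11; such a code would be non-MDS.


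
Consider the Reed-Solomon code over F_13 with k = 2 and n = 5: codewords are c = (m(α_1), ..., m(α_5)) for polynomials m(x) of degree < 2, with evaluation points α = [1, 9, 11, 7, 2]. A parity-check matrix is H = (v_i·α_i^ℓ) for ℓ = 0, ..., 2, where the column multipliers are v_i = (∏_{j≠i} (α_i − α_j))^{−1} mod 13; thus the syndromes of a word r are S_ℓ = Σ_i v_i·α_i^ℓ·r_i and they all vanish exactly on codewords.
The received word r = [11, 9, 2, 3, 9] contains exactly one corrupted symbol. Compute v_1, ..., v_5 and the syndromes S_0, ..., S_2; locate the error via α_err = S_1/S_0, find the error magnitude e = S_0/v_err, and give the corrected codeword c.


S = (6, 12, 11), error at position 5, error magnitude e = 8, c = [11, 9, 2, 3, 1].

Step 1: column multipliers v_i = (∏_{j≠i}(α_i − α_j))^{−1} mod 13.
  i = 1 (α = 1): (1−9)(1−11)(1−7)(1−2) = (−8)·(−10)·(−6)·(−1) = 480 ≡ 12, so v_1 = 12^{−1} = 12 (mod 13).
  i = 2 (α = 9): (9−1)(9−11)(9−7)(9−2) = 8·(−2)·2·7 = −224 ≡ 10, so v_2 = 10^{−1} = 4 (mod 13).
  i = 3 (α = 11): (11−1)(11−9)(11−7)(11−2) = 10·2·4·9 = 720 ≡ 5, so v_3 = 5^{−1} = 8 (mod 13).
  i = 4 (α = 7): (7−1)(7−9)(7−11)(7−2) = 6·(−2)·(−4)·5 = 240 ≡ 6, so v_4 = 6^{−1} = 11 (mod 13).
  i = 5 (α = 2): (2−1)(2−9)(2−11)(2−7) = 1·(−7)·(−9)·(−5) = −315 ≡ 10, so v_5 = 10^{−1} = 4 (mod 13).
  v = [12, 4, 8, 11, 4].
Step 2: syndromes of r = [11, 9, 2, 3, 9] (all sums mod 13).
  S_0 = Σ v_i r_i = 12·11 + 4·9 + 8·2 + 11·3 + 4·9 = 253 ≡ 6.
  S_1 = Σ v_i α_i r_i = 12·1·11 + 4·9·9 + 8·11·2 + 11·7·3 + 4·2·9 = 935 ≡ 12.
  α_i^2 mod 13 = [1, 3, 4, 10, 4].
  S_2 = Σ v_i α_i^2 r_i = 12·1·11 + 4·3·9 + 8·4·2 + 11·10·3 + 4·4·9 = 778 ≡ 11.
  S = (6, 12, 11) ≠ 0, so r is not a codeword (an error is present).
Step 3: locate the error. For a single error e at position i, S_ℓ = v_i·e·α_i^ℓ, so α_err = S_1/S_0.
  S_0^{−1} = 6^{−1} = 11 (mod 13), so α_err = 12·11 = 132 ≡ 2 = α_5. Error position i = 5.
  Consistency check: S_2/S_1 = 11·12 = 132 ≡ 2 = α_err ✓ (single-error assumption holds).
Step 4: error magnitude e = S_0/v_5 = S_0·∏_{j≠5}(α_5 − α_j) = 6·10 = 60 ≡ 8 (mod 13).
Step 5: correct position 5: c_5 = r_5 − e = 9 − 8 ≡ 1 (mod 13). Hence c = [11, 9, 2, 3, 1].
  Check: interpolating c through the α_i gives m(x) = 8 + 3·x (degree < 2) with m(α_i) = c_i for every i, so c is indeed a codeword.


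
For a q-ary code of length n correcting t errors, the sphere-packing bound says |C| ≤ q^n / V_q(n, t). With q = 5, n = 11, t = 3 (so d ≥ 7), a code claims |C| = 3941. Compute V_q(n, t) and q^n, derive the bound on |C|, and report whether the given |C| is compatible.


V_q(n, t) = 11485, q^n = 48828125, Hamming bound = 4251, |C| = 3941 ≤ bound (satisfied).

Step 1: Compute V_q(n, t) = Σ_{j=0}^3 C(n, j) (q−1)^j.
  j = 0: C(11,0)·(4)^0 = 1·1 = 1.
  j = 1: C(11,1)·(4)^1 = 11·4 = 44.
  j = 2: C(11,2)·(4)^2 = 55·16 = 880.
  j = 3: C(11,3)·(4)^3 = 165·64 = 10560.
  V_q(n, t) = 1 + 44 + 880 + 10560 = 11485.
Step 2: q^n = 5^11 = 48828125.
Step 3: Hamming bound ⌊q^n / V_q(n,t)⌋ = ⌊48828125/11485⌋ = 4251.
Step 4: Compare |C| = 3941 to 4251: satisfied.
The claimed |C| lies below the Hamming bound.


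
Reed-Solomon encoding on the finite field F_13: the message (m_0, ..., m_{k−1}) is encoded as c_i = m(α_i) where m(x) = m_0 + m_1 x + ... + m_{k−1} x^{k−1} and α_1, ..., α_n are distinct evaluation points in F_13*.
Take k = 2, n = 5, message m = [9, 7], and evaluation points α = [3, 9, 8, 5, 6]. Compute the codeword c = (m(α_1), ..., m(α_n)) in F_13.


c = [4, 7, 0, 5, 12]

Message polynomial: m(x) = 9 + 7·x (mod 13).
For each evaluation point α_i, compute m(α_i) mod 13:
  α_1 = 3: Horner steps 7 → 4, so m(3) = 4.
  α_2 = 9: Horner steps 7 → 7, so m(9) = 7.
  α_3 = 8: Horner steps 7 → 0, so m(8) = 0.
  α_4 = 5: Horner steps 7 → 5, so m(5) = 5.
  α_5 = 6: Horner steps 7 → 12, so m(6) = 12.
Codeword c = [4, 7, 0, 5, 12] ∈ F_13^5.


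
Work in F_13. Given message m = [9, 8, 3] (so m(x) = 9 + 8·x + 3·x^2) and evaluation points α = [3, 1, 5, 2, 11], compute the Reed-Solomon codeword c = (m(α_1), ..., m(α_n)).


c = [8, 7, 7, 11, 5]

Message polynomial: m(x) = 9 + 8·x + 3·x^2 (mod 13).
For each evaluation point α_i, compute m(α_i) mod 13:
  α_1 = 3: Horner steps 3 → 4 → 8, so m(3) = 8.
  α_2 = 1: Horner steps 3 → 11 → 7, so m(1) = 7.
  α_3 = 5: Horner steps 3 → 10 → 7, so m(5) = 7.
  α_4 = 2: Horner steps 3 → 1 → 11, so m(2) = 11.
  α_5 = 11: Horner steps 3 → 2 → 5, so m(11) = 5.
Codeword c = [8, 7, 7, 11, 5] ∈ F_13^5.


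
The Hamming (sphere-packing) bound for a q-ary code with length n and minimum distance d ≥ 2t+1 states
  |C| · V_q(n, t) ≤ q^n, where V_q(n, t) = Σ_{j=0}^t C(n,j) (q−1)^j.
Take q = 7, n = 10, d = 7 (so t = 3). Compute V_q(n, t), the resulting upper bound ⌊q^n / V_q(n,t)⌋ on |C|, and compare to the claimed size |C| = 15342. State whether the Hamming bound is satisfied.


V_q(n, t) = 27601, q^n = 282475249, Hamming bound = 10234, |C| = 15342 > bound (violated).

Step 1: Compute V_q(n, t) = Σ_{j=0}^3 C(n, j) (q−1)^j.
  j = 0: C(10,0)·(6)^0 = 1·1 = 1.
  j = 1: C(10,1)·(6)^1 = 10·6 = 60.
  j = 2: C(10,2)·(6)^2 = 45·36 = 1620.
  j = 3: C(10,3)·(6)^3 = 120·216 = 25920.
  V_q(n, t) = 1 + 60 + 1620 + 25920 = 27601.
Step 2: q^n = 7^10 = 282475249.
Step 3: Hamming bound ⌊q^n / V_q(n,t)⌋ = ⌊282475249/27601⌋ = 10234.
Step 4: Compare |C| = 15342 to 10234: violated.
The claimed |C| lies above the Hamming bound, so no 7-ary code of length 10 with d ≥ 7 can have 15342 codewords.


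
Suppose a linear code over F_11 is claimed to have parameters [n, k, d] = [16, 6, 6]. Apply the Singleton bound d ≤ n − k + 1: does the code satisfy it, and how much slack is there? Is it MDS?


Singleton RHS = n − k + 1 = 11, slack = 5, bound satisfied, not MDS.

Singleton bound: d ≤ n − k + 1.
Here n = 16, k = 6, so n − k + 1 = 11.
Given d = 6, check d ≤ 11: YES.
Slack = (n − k + 1) − d = 5.
The code is NOT MDS (slack = 5 > 0).
Description: the claimed parameters are [16, 6, 6]_11; such a code would be non-MDS.


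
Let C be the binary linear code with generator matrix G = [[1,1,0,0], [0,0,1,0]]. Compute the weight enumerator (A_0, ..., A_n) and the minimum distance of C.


Weight distribution: A_0 = 1, A_1 = 1, A_2 = 1, A_3 = 1. Minimum distance d = 1.

Enumerate all 2^2 = 4 messages m ∈ F_2^2.
For each, compute codeword c = mG in F_2^4, then tally its weight.
  m = 00 → c = 0000, weight = 0.
  m = 10 → c = 1100, weight = 2.
  m = 01 → c = 0010, weight = 1.
  m = 11 → c = 1110, weight = 3.
Tally weights:
  weight 0: 1 codewords.
  weight 1: 1 codewords.
  weight 2: 1 codewords.
  weight 3: 1 codewords.
Minimum distance d = smallest w > 0 with A_w > 0 = 1.
Sanity: Σ A_w = 4 = 2^2 = 4 ✓.


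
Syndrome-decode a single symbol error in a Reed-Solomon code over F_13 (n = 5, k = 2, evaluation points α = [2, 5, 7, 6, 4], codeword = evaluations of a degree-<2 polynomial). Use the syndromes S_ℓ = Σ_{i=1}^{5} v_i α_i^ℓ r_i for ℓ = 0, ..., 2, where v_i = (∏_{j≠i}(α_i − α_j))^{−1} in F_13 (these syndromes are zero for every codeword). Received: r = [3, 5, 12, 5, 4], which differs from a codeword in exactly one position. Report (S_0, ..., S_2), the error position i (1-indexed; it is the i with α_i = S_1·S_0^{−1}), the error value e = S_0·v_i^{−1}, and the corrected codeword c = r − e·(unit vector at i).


S = (12, 8, 1), error at position 2, error magnitude e = 7, c = [3, 11, 12, 5, 4].

Step 1: column multipliers v_i = (∏_{j≠i}(α_i − α_j))^{−1} mod 13.
  i = 1 (α = 2): (2−5)(2−7)(2−6)(2−4) = (−3)·(−5)·(−4)·(−2) = 120 ≡ 3, so v_1 = 3^{−1} = 9 (mod 13).
  i = 2 (α = 5): (5−2)(5−7)(5−6)(5−4) = 3·(−2)·(−1)·1 = 6 ≡ 6, so v_2 = 6^{−1} = 11 (mod 13).
  i = 3 (α = 7): (7−2)(7−5)(7−6)(7−4) = 5·2·1·3 = 30 ≡ 4, so v_3 = 4^{−1} = 10 (mod 13).
  i = 4 (α = 6): (6−2)(6−5)(6−7)(6−4) = 4·1·(−1)·2 = −8 ≡ 5, so v_4 = 5^{−1} = 8 (mod 13).
  i = 5 (α = 4): (4−2)(4−5)(4−7)(4−6) = 2·(−1)·(−3)·(−2) = −12 ≡ 1, so v_5 = 1^{−1} = 1 (mod 13).
  v = [9, 11, 10, 8, 1].
Step 2: syndromes of r = [3, 5, 12, 5, 4] (all sums mod 13).
  S_0 = Σ v_i r_i = 9·3 + 11·5 + 10·12 + 8·5 + 1·4 = 246 ≡ 12.
  S_1 = Σ v_i α_i r_i = 9·2·3 + 11·5·5 + 10·7·12 + 8·6·5 + 1·4·4 = 1425 ≡ 8.
  α_i^2 mod 13 = [4, 12, 10, 10, 3].
  S_2 = Σ v_i α_i^2 r_i = 9·4·3 + 11·12·5 + 10·10·12 + 8·10·5 + 1·3·4 = 2380 ≡ 1.
  S = (12, 8, 1) ≠ 0, so r is not a codeword (an error is present).
Step 3: locate the error. For a single error e at position i, S_ℓ = v_i·e·α_i^ℓ, so α_err = S_1/S_0.
  S_0^{−1} = 12^{−1} = 12 (mod 13), so α_err = 8·12 = 96 ≡ 5 = α_2. Error position i = 2.
  Consistency check: S_2/S_1 = 1·5 = 5 ≡ 5 = α_err ✓ (single-error assumption holds).
Step 4: error magnitude e = S_0/v_2 = S_0·∏_{j≠2}(α_2 − α_j) = 12·6 = 72 ≡ 7 (mod 13).
Step 5: correct position 2: c_2 = r_2 − e = 5 − 7 ≡ 11 (mod 13). Hence c = [3, 11, 12, 5, 4].
  Check: interpolating c through the α_i gives m(x) = 2 + 7·x (degree < 2) with m(α_i) = c_i for every i, so c is indeed a codeword.


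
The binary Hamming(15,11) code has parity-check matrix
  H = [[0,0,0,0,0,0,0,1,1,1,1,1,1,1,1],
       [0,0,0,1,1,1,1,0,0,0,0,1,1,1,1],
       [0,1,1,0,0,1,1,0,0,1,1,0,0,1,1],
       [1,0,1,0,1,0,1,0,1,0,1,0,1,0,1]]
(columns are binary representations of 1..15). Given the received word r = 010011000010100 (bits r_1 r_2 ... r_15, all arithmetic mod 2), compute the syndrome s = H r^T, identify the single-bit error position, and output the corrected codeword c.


s = (0, 1, 1, 1)^T, error position = 7, corrected codeword c = 010011100010100

Compute s = H r^T mod 2 one row at a time:
  s_1 = 0 + 0 + 0 + 1 + 0 + 1 + 0 + 0 = 2 ≡ 0 (mod 2).
  s_2 = 0 + 1 + 1 + 0 + 0 + 1 + 0 + 0 = 3 ≡ 1 (mod 2).
  s_3 = 1 + 0 + 1 + 0 + 0 + 1 + 0 + 0 = 3 ≡ 1 (mod 2).
  s_4 = 0 + 0 + 1 + 0 + 0 + 1 + 1 + 0 = 3 ≡ 1 (mod 2).
s = (0, 1, 1, 1)^T — this equals column 7 of H (binary 0111), so error is at position 7.
Correct: flip bit 7 of r = 010011000010100 to get c = 010011100010100.


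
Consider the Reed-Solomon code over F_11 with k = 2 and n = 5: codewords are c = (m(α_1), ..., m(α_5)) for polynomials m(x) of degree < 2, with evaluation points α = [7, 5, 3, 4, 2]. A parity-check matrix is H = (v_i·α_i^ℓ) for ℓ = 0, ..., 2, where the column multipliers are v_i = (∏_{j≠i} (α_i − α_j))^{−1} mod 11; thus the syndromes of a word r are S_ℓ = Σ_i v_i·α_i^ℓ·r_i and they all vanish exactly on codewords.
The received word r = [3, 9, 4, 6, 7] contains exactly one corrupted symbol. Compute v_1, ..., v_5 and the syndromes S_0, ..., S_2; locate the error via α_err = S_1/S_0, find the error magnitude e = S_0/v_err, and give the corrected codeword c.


S = (10, 7, 6), error at position 4, error magnitude e = 5, c = [3, 9, 4, 1, 7].

Step 1: column multipliers v_i = (∏_{j≠i}(α_i − α_j))^{−1} mod 11.
  i = 1 (α = 7): (7−5)(7−3)(7−4)(7−2) = 2·4·3·5 = 120 ≡ 10, so v_1 = 10^{−1} = 10 (mod 11).
  i = 2 (α = 5): (5−7)(5−3)(5−4)(5−2) = (−2)·2·1·3 = −12 ≡ 10, so v_2 = 10^{−1} = 10 (mod 11).
  i = 3 (α = 3): (3−7)(3−5)(3−4)(3−2) = (−4)·(−2)·(−1)·1 = −8 ≡ 3, so v_3 = 3^{−1} = 4 (mod 11).
  i = 4 (α = 4): (4−7)(4−5)(4−3)(4−2) = (−3)·(−1)·1·2 = 6 ≡ 6, so v_4 = 6^{−1} = 2 (mod 11).
  i = 5 (α = 2): (2−7)(2−5)(2−3)(2−4) = (−5)·(−3)·(−1)·(−2) = 30 ≡ 8, so v_5 = 8^{−1} = 7 (mod 11).
  v = [10, 10, 4, 2, 7].
Step 2: syndromes of r = [3, 9, 4, 6, 7] (all sums mod 11).
  S_0 = Σ v_i r_i = 10·3 + 10·9 + 4·4 + 2·6 + 7·7 = 197 ≡ 10.
  S_1 = Σ v_i α_i r_i = 10·7·3 + 10·5·9 + 4·3·4 + 2·4·6 + 7·2·7 = 854 ≡ 7.
  α_i^2 mod 11 = [5, 3, 9, 5, 4].
  S_2 = Σ v_i α_i^2 r_i = 10·5·3 + 10·3·9 + 4·9·4 + 2·5·6 + 7·4·7 = 820 ≡ 6.
  S = (10, 7, 6) ≠ 0, so r is not a codeword (an error is present).
Step 3: locate the error. For a single error e at position i, S_ℓ = v_i·e·α_i^ℓ, so α_err = S_1/S_0.
  S_0^{−1} = 10^{−1} = 10 (mod 11), so α_err = 7·10 = 70 ≡ 4 = α_4. Error position i = 4.
  Consistency check: S_2/S_1 = 6·8 = 48 ≡ 4 = α_err ✓ (single-error assumption holds).
Step 4: error magnitude e = S_0/v_4 = S_0·∏_{j≠4}(α_4 − α_j) = 10·6 = 60 ≡ 5 (mod 11).
Step 5: correct position 4: c_4 = r_4 − e = 6 − 5 ≡ 1 (mod 11). Hence c = [3, 9, 4, 1, 7].
  Check: interpolating c through the α_i gives m(x) = 2 + 8·x (degree < 2) with m(α_i) = c_i for every i, so c is indeed a codeword.


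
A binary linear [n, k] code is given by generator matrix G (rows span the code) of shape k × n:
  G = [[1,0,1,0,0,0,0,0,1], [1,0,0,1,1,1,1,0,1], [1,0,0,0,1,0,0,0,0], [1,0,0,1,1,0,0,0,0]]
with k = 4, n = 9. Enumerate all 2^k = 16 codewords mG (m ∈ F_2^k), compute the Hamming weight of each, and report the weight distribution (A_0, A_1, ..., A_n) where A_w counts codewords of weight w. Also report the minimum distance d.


Weight distribution: A_0 = 1, A_1 = 1, A_2 = 1, A_3 = 4, A_4 = 5, A_5 = 3, A_6 = 1. Minimum distance d = 1.

Enumerate all 2^4 = 16 messages m ∈ F_2^4.
For each, compute codeword c = mG in F_2^9, then tally its weight.
  m = 0000 → c = 000000000, weight = 0.
  m = 1000 → c = 101000001, weight = 3.
  m = 0100 → c = 100111101, weight = 6.
  m = 1100 → c = 001111100, weight = 5.
  m = 0010 → c = 100010000, weight = 2.
  m = 1010 → c = 001010001, weight = 3.
  m = 0110 → c = 000101101, weight = 4.
  m = 1110 → c = 101101100, weight = 5.
  m = 0001 → c = 100110000, weight = 3.
  m = 1001 → c = 001110001, weight = 4.
  m = 0101 → c = 000001101, weight = 3.
  m = 1101 → c = 101001100, weight = 4.
  m = 0011 → c = 000100000, weight = 1.
  m = 1011 → c = 101100001, weight = 4.
  m = 0111 → c = 100011101, weight = 5.
  m = 1111 → c = 001011100, weight = 4.
Tally weights:
  weight 0: 1 codewords.
  weight 1: 1 codewords.
  weight 2: 1 codewords.
  weight 3: 4 codewords.
  weight 4: 5 codewords.
  weight 5: 3 codewords.
  weight 6: 1 codewords.
Minimum distance d = smallest w > 0 with A_w > 0 = 1.
Sanity: Σ A_w = 16 = 2^4 = 16 ✓.


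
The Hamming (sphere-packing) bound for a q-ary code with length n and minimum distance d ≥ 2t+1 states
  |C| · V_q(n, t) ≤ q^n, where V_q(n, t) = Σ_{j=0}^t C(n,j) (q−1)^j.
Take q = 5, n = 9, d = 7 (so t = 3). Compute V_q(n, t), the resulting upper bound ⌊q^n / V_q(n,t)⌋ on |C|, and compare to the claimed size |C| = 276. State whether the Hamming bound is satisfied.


V_q(n, t) = 5989, q^n = 1953125, Hamming bound = 326, |C| = 276 ≤ bound (satisfied).

Step 1: Compute V_q(n, t) = Σ_{j=0}^3 C(n, j) (q−1)^j.
  j = 0: C(9,0)·(4)^0 = 1·1 = 1.
  j = 1: C(9,1)·(4)^1 = 9·4 = 36.
  j = 2: C(9,2)·(4)^2 = 36·16 = 576.
  j = 3: C(9,3)·(4)^3 = 84·64 = 5376.
  V_q(n, t) = 1 + 36 + 576 + 5376 = 5989.
Step 2: q^n = 5^9 = 1953125.
Step 3: Hamming bound ⌊q^n / V_q(n,t)⌋ = ⌊1953125/5989⌋ = 326.
Step 4: Compare |C| = 276 to 326: satisfied.
The claimed |C| lies below the Hamming bound.


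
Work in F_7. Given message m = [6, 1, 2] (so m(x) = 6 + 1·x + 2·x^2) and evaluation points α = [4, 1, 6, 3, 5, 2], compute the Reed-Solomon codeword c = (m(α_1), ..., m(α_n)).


c = [0, 2, 0, 6, 5, 2]

Message polynomial: m(x) = 6 + 1·x + 2·x^2 (mod 7).
For each evaluation point α_i, compute m(α_i) mod 7:
  α_1 = 4: Horner steps 2 → 2 → 0, so m(4) = 0.
  α_2 = 1: Horner steps 2 → 3 → 2, so m(1) = 2.
  α_3 = 6: Horner steps 2 → 6 → 0, so m(6) = 0.
  α_4 = 3: Horner steps 2 → 0 → 6, so m(3) = 6.
  α_5 = 5: Horner steps 2 → 4 → 5, so m(5) = 5.
  α_6 = 2: Horner steps 2 → 5 → 2, so m(2) = 2.
Codeword c = [0, 2, 0, 6, 5, 2] ∈ F_7^6.


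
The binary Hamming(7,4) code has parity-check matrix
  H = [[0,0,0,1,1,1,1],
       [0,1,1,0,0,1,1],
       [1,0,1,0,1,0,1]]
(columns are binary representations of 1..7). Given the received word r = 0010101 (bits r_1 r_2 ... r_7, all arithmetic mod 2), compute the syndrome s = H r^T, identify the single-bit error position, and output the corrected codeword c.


s = (0, 0, 1)^T, error position = 1, corrected codeword c = 1010101

Compute s = H r^T mod 2 one row at a time:
  s_1 = 0 + 1 + 0 + 1 = 2 ≡ 0 (mod 2).
  s_2 = 0 + 1 + 0 + 1 = 2 ≡ 0 (mod 2).
  s_3 = 0 + 1 + 1 + 1 = 3 ≡ 1 (mod 2).
s = (0, 0, 1)^T — this equals column 1 of H (binary 001), so error is at position 1.
Correct: flip bit 1 of r = 0010101 to get c = 1010101.


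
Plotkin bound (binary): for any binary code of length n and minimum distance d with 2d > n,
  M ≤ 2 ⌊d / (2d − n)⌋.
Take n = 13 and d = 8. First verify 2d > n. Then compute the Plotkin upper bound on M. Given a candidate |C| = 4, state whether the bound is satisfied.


Plotkin bound M ≤ 4; given |C| = 4 ≤ bound (satisfied).

Check applicability: 2d = 16, n = 13.
2d − n = 3 > 0, so Plotkin applies.
Compute d/(2d−n) = 8/3 ≈ 2.6667.
⌊d/(2d−n)⌋ = 2.
Plotkin bound: M ≤ 2·2 = 4.
Given |C| = 4, check: satisfied.
This |C| is at the Plotkin bound.


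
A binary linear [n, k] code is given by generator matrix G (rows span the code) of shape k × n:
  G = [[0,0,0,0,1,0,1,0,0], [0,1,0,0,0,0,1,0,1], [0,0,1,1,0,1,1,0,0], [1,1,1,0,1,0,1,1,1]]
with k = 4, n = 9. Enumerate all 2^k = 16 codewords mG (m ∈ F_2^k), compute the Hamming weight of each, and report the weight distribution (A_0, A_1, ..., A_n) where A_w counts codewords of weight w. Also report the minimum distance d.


Weight distribution: A_0 = 1, A_2 = 1, A_3 = 2, A_4 = 5, A_5 = 2, A_6 = 1, A_7 = 4. Minimum distance d = 2.

Enumerate all 2^4 = 16 messages m ∈ F_2^4.
For each, compute codeword c = mG in F_2^9, then tally its weight.
  m = 0000 → c = 000000000, weight = 0.
  m = 1000 → c = 000010100, weight = 2.
  m = 0100 → c = 010000101, weight = 3.
  m = 1100 → c = 010010001, weight = 3.
  m = 0010 → c = 001101100, weight = 4.
  m = 1010 → c = 001111000, weight = 4.
  m = 0110 → c = 011101001, weight = 5.
  m = 1110 → c = 011111101, weight = 7.
  m = 0001 → c = 111010111, weight = 7.
  m = 1001 → c = 111000011, weight = 5.
  m = 0101 → c = 101010010, weight = 4.
  m = 1101 → c = 101000110, weight = 4.
  m = 0011 → c = 110111011, weight = 7.
  m = 1011 → c = 110101111, weight = 7.
  m = 0111 → c = 100111110, weight = 6.
  m = 1111 → c = 100101010, weight = 4.
Tally weights:
  weight 0: 1 codewords.
  weight 2: 1 codewords.
  weight 3: 2 codewords.
  weight 4: 5 codewords.
  weight 5: 2 codewords.
  weight 6: 1 codewords.
  weight 7: 4 codewords.
Minimum distance d = smallest w > 0 with A_w > 0 = 2.
Sanity: Σ A_w = 16 = 2^4 = 16 ✓.


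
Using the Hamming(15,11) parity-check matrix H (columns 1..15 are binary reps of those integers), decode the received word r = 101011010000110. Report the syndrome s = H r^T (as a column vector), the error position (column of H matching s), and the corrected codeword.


s = (1, 0, 1, 0)^T, error position = 10, corrected codeword c = 101011010100110

Compute s = H r^T mod 2 one row at a time:
  s_1 = 1 + 0 + 0 + 0 + 0 + 1 + 1 + 0 = 3 ≡ 1 (mod 2).
  s_2 = 0 + 1 + 1 + 0 + 0 + 1 + 1 + 0 = 4 ≡ 0 (mod 2).
  s_3 = 0 + 1 + 1 + 0 + 0 + 0 + 1 + 0 = 3 ≡ 1 (mod 2).
  s_4 = 1 + 1 + 1 + 0 + 0 + 0 + 1 + 0 = 4 ≡ 0 (mod 2).
s = (1, 0, 1, 0)^T — this equals column 10 of H (binary 1010), so error is at position 10.
Correct: flip bit 10 of r = 101011010000110 to get c = 101011010100110.


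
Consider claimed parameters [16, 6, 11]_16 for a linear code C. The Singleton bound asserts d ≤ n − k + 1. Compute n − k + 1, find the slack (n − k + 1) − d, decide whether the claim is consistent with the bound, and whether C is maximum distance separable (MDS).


Singleton RHS = n − k + 1 = 11, slack = 0, bound satisfied, MDS.

Singleton bound: d ≤ n − k + 1.
Here n = 16, k = 6, so n − k + 1 = 11.
Given d = 11, check d ≤ 11: YES.
Slack = (n − k + 1) − d = 0.
The code is MDS (slack = 0).
Description: the claimed parameters are [16, 6, 11]_16; such a code would be MDS (meets Singleton bound).


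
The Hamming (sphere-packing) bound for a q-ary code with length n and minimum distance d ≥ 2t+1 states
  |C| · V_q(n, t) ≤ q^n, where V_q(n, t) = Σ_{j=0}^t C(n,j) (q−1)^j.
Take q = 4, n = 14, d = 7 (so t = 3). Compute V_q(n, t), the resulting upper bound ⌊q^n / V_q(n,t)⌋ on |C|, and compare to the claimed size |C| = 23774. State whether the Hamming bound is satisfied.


V_q(n, t) = 10690, q^n = 268435456, Hamming bound = 25110, |C| = 23774 ≤ bound (satisfied).

Step 1: Compute V_q(n, t) = Σ_{j=0}^3 C(n, j) (q−1)^j.
  j = 0: C(14,0)·(3)^0 = 1·1 = 1.
  j = 1: C(14,1)·(3)^1 = 14·3 = 42.
  j = 2: C(14,2)·(3)^2 = 91·9 = 819.
  j = 3: C(14,3)·(3)^3 = 364·27 = 9828.
  V_q(n, t) = 1 + 42 + 819 + 9828 = 10690.
Step 2: q^n = 4^14 = 268435456.
Step 3: Hamming bound ⌊q^n / V_q(n,t)⌋ = ⌊268435456/10690⌋ = 25110.
Step 4: Compare |C| = 23774 to 25110: satisfied.
The claimed |C| lies below the Hamming bound.


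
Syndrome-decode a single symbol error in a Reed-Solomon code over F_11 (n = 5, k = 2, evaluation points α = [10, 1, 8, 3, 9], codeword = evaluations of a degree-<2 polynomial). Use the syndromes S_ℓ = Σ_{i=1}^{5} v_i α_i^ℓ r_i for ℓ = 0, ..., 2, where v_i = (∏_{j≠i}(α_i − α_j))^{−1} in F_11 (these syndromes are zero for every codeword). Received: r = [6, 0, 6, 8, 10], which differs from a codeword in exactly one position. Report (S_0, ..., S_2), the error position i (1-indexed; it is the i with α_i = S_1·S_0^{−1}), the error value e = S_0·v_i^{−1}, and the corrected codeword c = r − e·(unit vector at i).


S = (5, 6, 5), error at position 1, error magnitude e = 3, c = [3, 0, 6, 8, 10].

Step 1: column multipliers v_i = (∏_{j≠i}(α_i − α_j))^{−1} mod 11.
  i = 1 (α = 10): (10−1)(10−8)(10−3)(10−9) = 9·2·7·1 = 126 ≡ 5, so v_1 = 5^{−1} = 9 (mod 11).
  i = 2 (α = 1): (1−10)(1−8)(1−3)(1−9) = (−9)·(−7)·(−2)·(−8) = 1008 ≡ 7, so v_2 = 7^{−1} = 8 (mod 11).
  i = 3 (α = 8): (8−10)(8−1)(8−3)(8−9) = (−2)·7·5·(−1) = 70 ≡ 4, so v_3 = 4^{−1} = 3 (mod 11).
  i = 4 (α = 3): (3−10)(3−1)(3−8)(3−9) = (−7)·2·(−5)·(−6) = −420 ≡ 9, so v_4 = 9^{−1} = 5 (mod 11).
  i = 5 (α = 9): (9−10)(9−1)(9−8)(9−3) = (−1)·8·1·6 = −48 ≡ 7, so v_5 = 7^{−1} = 8 (mod 11).
  v = [9, 8, 3, 5, 8].
Step 2: syndromes of r = [6, 0, 6, 8, 10] (all sums mod 11).
  S_0 = Σ v_i r_i = 9·6 + 8·0 + 3·6 + 5·8 + 8·10 = 192 ≡ 5.
  S_1 = Σ v_i α_i r_i = 9·10·6 + 8·1·0 + 3·8·6 + 5·3·8 + 8·9·10 = 1524 ≡ 6.
  α_i^2 mod 11 = [1, 1, 9, 9, 4].
  S_2 = Σ v_i α_i^2 r_i = 9·1·6 + 8·1·0 + 3·9·6 + 5·9·8 + 8·4·10 = 896 ≡ 5.
  S = (5, 6, 5) ≠ 0, so r is not a codeword (an error is present).
Step 3: locate the error. For a single error e at position i, S_ℓ = v_i·e·α_i^ℓ, so α_err = S_1/S_0.
  S_0^{−1} = 5^{−1} = 9 (mod 11), so α_err = 6·9 = 54 ≡ 10 = α_1. Error position i = 1.
  Consistency check: S_2/S_1 = 5·2 = 10 ≡ 10 = α_err ✓ (single-error assumption holds).
Step 4: error magnitude e = S_0/v_1 = S_0·∏_{j≠1}(α_1 − α_j) = 5·5 = 25 ≡ 3 (mod 11).
Step 5: correct position 1: c_1 = r_1 − e = 6 − 3 ≡ 3 (mod 11). Hence c = [3, 0, 6, 8, 10].
  Check: interpolating c through the α_i gives m(x) = 7 + 4·x (degree < 2) with m(α_i) = c_i for every i, so c is indeed a codeword.


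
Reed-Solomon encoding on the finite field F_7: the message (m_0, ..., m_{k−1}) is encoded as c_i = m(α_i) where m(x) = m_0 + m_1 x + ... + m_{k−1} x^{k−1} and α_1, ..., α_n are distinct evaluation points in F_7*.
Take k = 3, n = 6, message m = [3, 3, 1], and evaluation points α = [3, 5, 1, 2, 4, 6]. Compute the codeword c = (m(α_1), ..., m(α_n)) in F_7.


c = [0, 1, 0, 6, 3, 1]

Message polynomial: m(x) = 3 + 3·x + 1·x^2 (mod 7).
For each evaluation point α_i, compute m(α_i) mod 7:
  α_1 = 3: Horner steps 1 → 6 → 0, so m(3) = 0.
  α_2 = 5: Horner steps 1 → 1 → 1, so m(5) = 1.
  α_3 = 1: Horner steps 1 → 4 → 0, so m(1) = 0.
  α_4 = 2: Horner steps 1 → 5 → 6, so m(2) = 6.
  α_5 = 4: Horner steps 1 → 0 → 3, so m(4) = 3.
  α_6 = 6: Horner steps 1 → 2 → 1, so m(6) = 1.
Codeword c = [0, 1, 0, 6, 3, 1] ∈ F_7^6.


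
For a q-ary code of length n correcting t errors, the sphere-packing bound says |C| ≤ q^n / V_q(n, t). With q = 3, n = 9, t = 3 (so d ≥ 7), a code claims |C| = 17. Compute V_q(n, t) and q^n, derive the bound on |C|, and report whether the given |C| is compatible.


V_q(n, t) = 835, q^n = 19683, Hamming bound = 23, |C| = 17 ≤ bound (satisfied).

Step 1: Compute V_q(n, t) = Σ_{j=0}^3 C(n, j) (q−1)^j.
  j = 0: C(9,0)·(2)^0 = 1·1 = 1.
  j = 1: C(9,1)·(2)^1 = 9·2 = 18.
  j = 2: C(9,2)·(2)^2 = 36·4 = 144.
  j = 3: C(9,3)·(2)^3 = 84·8 = 672.
  V_q(n, t) = 1 + 18 + 144 + 672 = 835.
Step 2: q^n = 3^9 = 19683.
Step 3: Hamming bound ⌊q^n / V_q(n,t)⌋ = ⌊19683/835⌋ = 23.
Step 4: Compare |C| = 17 to 23: satisfied.
The claimed |C| lies below the Hamming bound.


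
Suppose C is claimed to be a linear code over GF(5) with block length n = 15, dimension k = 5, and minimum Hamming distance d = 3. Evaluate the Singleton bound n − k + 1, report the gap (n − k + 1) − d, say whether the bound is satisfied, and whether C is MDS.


Singleton RHS = n − k + 1 = 11, slack = 8, bound satisfied, not MDS.

Singleton bound: d ≤ n − k + 1.
Here n = 15, k = 5, so n − k + 1 = 11.
Given d = 3, check d ≤ 11: YES.
Slack = (n − k + 1) − d = 8.
The code is NOT MDS (slack = 8 > 0).
Description: the claimed parameters are [15, 5, 3]_5; such a code would be non-MDS.


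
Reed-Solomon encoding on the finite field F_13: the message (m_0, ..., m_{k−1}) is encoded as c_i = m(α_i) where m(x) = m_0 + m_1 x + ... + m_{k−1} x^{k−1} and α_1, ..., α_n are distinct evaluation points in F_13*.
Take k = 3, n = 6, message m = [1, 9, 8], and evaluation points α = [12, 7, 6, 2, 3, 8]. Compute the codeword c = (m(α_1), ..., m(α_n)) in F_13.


c = [0, 1, 5, 12, 9, 0]

Message polynomial: m(x) = 1 + 9·x + 8·x^2 (mod 13).
For each evaluation point α_i, compute m(α_i) mod 13:
  α_1 = 12: Horner steps 8 → 1 → 0, so m(12) = 0.
  α_2 = 7: Horner steps 8 → 0 → 1, so m(7) = 1.
  α_3 = 6: Horner steps 8 → 5 → 5, so m(6) = 5.
  α_4 = 2: Horner steps 8 → 12 → 12, so m(2) = 12.
  α_5 = 3: Horner steps 8 → 7 → 9, so m(3) = 9.
  α_6 = 8: Horner steps 8 → 8 → 0, so m(8) = 0.
Codeword c = [0, 1, 5, 12, 9, 0] ∈ F_13^6.


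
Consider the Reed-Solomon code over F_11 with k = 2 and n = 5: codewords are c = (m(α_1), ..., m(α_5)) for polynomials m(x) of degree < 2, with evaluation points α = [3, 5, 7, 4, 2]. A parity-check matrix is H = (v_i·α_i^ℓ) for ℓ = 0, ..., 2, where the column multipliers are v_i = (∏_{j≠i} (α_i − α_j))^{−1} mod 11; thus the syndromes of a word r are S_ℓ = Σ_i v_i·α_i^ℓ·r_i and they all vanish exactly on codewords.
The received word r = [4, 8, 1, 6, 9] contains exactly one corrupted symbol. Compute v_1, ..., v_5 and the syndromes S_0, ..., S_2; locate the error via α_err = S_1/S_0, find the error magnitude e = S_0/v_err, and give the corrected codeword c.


S = (5, 10, 9), error at position 5, error magnitude e = 7, c = [4, 8, 1, 6, 2].

Step 1: column multipliers v_i = (∏_{j≠i}(α_i − α_j))^{−1} mod 11.
  i = 1 (α = 3): (3−5)(3−7)(3−4)(3−2) = (−2)·(−4)·(−1)·1 = −8 ≡ 3, so v_1 = 3^{−1} = 4 (mod 11).
  i = 2 (α = 5): (5−3)(5−7)(5−4)(5−2) = 2·(−2)·1·3 = −12 ≡ 10, so v_2 = 10^{−1} = 10 (mod 11).
  i = 3 (α = 7): (7−3)(7−5)(7−4)(7−2) = 4·2·3·5 = 120 ≡ 10, so v_3 = 10^{−1} = 10 (mod 11).
  i = 4 (α = 4): (4−3)(4−5)(4−7)(4−2) = 1·(−1)·(−3)·2 = 6 ≡ 6, so v_4 = 6^{−1} = 2 (mod 11).
  i = 5 (α = 2): (2−3)(2−5)(2−7)(2−4) = (−1)·(−3)·(−5)·(−2) = 30 ≡ 8, so v_5 = 8^{−1} = 7 (mod 11).
  v = [4, 10, 10, 2, 7].
Step 2: syndromes of r = [4, 8, 1, 6, 9] (all sums mod 11).
  S_0 = Σ v_i r_i = 4·4 + 10·8 + 10·1 + 2·6 + 7·9 = 181 ≡ 5.
  S_1 = Σ v_i α_i r_i = 4·3·4 + 10·5·8 + 10·7·1 + 2·4·6 + 7·2·9 = 692 ≡ 10.
  α_i^2 mod 11 = [9, 3, 5, 5, 4].
  S_2 = Σ v_i α_i^2 r_i = 4·9·4 + 10·3·8 + 10·5·1 + 2·5·6 + 7·4·9 = 746 ≡ 9.
  S = (5, 10, 9) ≠ 0, so r is not a codeword (an error is present).
Step 3: locate the error. For a single error e at position i, S_ℓ = v_i·e·α_i^ℓ, so α_err = S_1/S_0.
  S_0^{−1} = 5^{−1} = 9 (mod 11), so α_err = 10·9 = 90 ≡ 2 = α_5. Error position i = 5.
  Consistency check: S_2/S_1 = 9·10 = 90 ≡ 2 = α_err ✓ (single-error assumption holds).
Step 4: error magnitude e = S_0/v_5 = S_0·∏_{j≠5}(α_5 − α_j) = 5·8 = 40 ≡ 7 (mod 11).
Step 5: correct position 5: c_5 = r_5 − e = 9 − 7 ≡ 2 (mod 11). Hence c = [4, 8, 1, 6, 2].
  Check: interpolating c through the α_i gives m(x) = 9 + 2·x (degree < 2) with m(α_i) = c_i for every i, so c is indeed a codeword.


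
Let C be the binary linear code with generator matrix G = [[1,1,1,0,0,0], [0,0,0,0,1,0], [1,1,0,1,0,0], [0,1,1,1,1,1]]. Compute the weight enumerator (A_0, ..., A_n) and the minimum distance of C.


Weight distribution: A_0 = 1, A_1 = 1, A_2 = 2, A_3 = 6, A_4 = 5, A_5 = 1. Minimum distance d = 1.

Enumerate all 2^4 = 16 messages m ∈ F_2^4.
For each, compute codeword c = mG in F_2^6, then tally its weight.
  m = 0000 → c = 000000, weight = 0.
  m = 1000 → c = 111000, weight = 3.
  m = 0100 → c = 000010, weight = 1.
  m = 1100 → c = 111010, weight = 4.
  m = 0010 → c = 110100, weight = 3.
  m = 1010 → c = 001100, weight = 2.
  m = 0110 → c = 110110, weight = 4.
  m = 1110 → c = 001110, weight = 3.
  m = 0001 → c = 011111, weight = 5.
  m = 1001 → c = 100111, weight = 4.
  m = 0101 → c = 011101, weight = 4.
  m = 1101 → c = 100101, weight = 3.
  m = 0011 → c = 101011, weight = 4.
  m = 1011 → c = 010011, weight = 3.
  m = 0111 → c = 101001, weight = 3.
  m = 1111 → c = 010001, weight = 2.
Tally weights:
  weight 0: 1 codewords.
  weight 1: 1 codewords.
  weight 2: 2 codewords.
  weight 3: 6 codewords.
  weight 4: 5 codewords.
  weight 5: 1 codewords.
Minimum distance d = smallest w > 0 with A_w > 0 = 1.
Sanity: Σ A_w = 16 = 2^4 = 16 ✓.


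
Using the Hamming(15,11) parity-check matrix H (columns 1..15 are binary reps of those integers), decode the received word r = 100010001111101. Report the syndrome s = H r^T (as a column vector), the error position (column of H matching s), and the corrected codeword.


s = (0, 0, 1, 0)^T, error position = 2, corrected codeword c = 110010001111101

Compute s = H r^T mod 2 one row at a time:
  s_1 = 0 + 1 + 1 + 1 + 1 + 1 + 0 + 1 = 6 ≡ 0 (mod 2).
  s_2 = 0 + 1 + 0 + 0 + 1 + 1 + 0 + 1 = 4 ≡ 0 (mod 2).
  s_3 = 0 + 0 + 0 + 0 + 1 + 1 + 0 + 1 = 3 ≡ 1 (mod 2).
  s_4 = 1 + 0 + 1 + 0 + 1 + 1 + 1 + 1 = 6 ≡ 0 (mod 2).
s = (0, 0, 1, 0)^T — this equals column 2 of H (binary 0010), so error is at position 2.
Correct: flip bit 2 of r = 100010001111101 to get c = 110010001111101.


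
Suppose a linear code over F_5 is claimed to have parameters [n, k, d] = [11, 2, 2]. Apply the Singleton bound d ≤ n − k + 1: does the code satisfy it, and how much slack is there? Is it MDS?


Singleton RHS = n − k + 1 = 10, slack = 8, bound satisfied, not MDS.

Singleton bound: d ≤ n − k + 1.
Here n = 11, k = 2, so n − k + 1 = 10.
Given d = 2, check d ≤ 10: YES.
Slack = (n − k + 1) − d = 8.
The code is NOT MDS (slack = 8 > 0).
Description: the claimed parameters are [11, 2, 2]_5; such a code would be non-MDS.


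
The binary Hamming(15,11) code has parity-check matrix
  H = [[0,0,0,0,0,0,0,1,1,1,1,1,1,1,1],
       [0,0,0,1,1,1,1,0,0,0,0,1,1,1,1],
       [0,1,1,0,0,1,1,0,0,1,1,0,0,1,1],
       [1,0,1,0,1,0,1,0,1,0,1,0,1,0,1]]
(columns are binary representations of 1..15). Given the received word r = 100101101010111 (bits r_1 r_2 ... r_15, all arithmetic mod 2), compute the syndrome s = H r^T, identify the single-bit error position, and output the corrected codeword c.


s = (1, 0, 1, 0)^T, error position = 10, corrected codeword c = 100101101110111

Compute s = H r^T mod 2 one row at a time:
  s_1 = 0 + 1 + 0 + 1 + 0 + 1 + 1 + 1 = 5 ≡ 1 (mod 2).
  s_2 = 1 + 0 + 1 + 1 + 0 + 1 + 1 + 1 = 6 ≡ 0 (mod 2).
  s_3 = 0 + 0 + 1 + 1 + 0 + 1 + 1 + 1 = 5 ≡ 1 (mod 2).
  s_4 = 1 + 0 + 0 + 1 + 1 + 1 + 1 + 1 = 6 ≡ 0 (mod 2).
s = (1, 0, 1, 0)^T — this equals column 10 of H (binary 1010), so error is at position 10.
Correct: flip bit 10 of r = 100101101010111 to get c = 100101101110111.


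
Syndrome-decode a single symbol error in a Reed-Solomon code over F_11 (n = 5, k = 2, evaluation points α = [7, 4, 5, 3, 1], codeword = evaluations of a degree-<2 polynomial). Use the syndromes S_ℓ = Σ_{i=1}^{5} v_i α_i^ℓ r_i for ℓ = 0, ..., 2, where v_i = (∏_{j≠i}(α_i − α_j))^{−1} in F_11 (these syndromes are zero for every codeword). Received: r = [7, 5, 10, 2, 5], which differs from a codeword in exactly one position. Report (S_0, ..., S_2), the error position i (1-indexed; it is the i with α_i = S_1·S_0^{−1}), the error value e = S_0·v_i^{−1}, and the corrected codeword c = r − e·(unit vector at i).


S = (6, 2, 8), error at position 2, error magnitude e = 10, c = [7, 6, 10, 2, 5].

Step 1: column multipliers v_i = (∏_{j≠i}(α_i − α_j))^{−1} mod 11.
  i = 1 (α = 7): (7−4)(7−5)(7−3)(7−1) = 3·2·4·6 = 144 ≡ 1, so v_1 = 1^{−1} = 1 (mod 11).
  i = 2 (α = 4): (4−7)(4−5)(4−3)(4−1) = (−3)·(−1)·1·3 = 9 ≡ 9, so v_2 = 9^{−1} = 5 (mod 11).
  i = 3 (α = 5): (5−7)(5−4)(5−3)(5−1) = (−2)·1·2·4 = −16 ≡ 6, so v_3 = 6^{−1} = 2 (mod 11).
  i = 4 (α = 3): (3−7)(3−4)(3−5)(3−1) = (−4)·(−1)·(−2)·2 = −16 ≡ 6, so v_4 = 6^{−1} = 2 (mod 11).
  i = 5 (α = 1): (1−7)(1−4)(1−5)(1−3) = (−6)·(−3)·(−4)·(−2) = 144 ≡ 1, so v_5 = 1^{−1} = 1 (mod 11).
  v = [1, 5, 2, 2, 1].
Step 2: syndromes of r = [7, 5, 10, 2, 5] (all sums mod 11).
  S_0 = Σ v_i r_i = 1·7 + 5·5 + 2·10 + 2·2 + 1·5 = 61 ≡ 6.
  S_1 = Σ v_i α_i r_i = 1·7·7 + 5·4·5 + 2·5·10 + 2·3·2 + 1·1·5 = 266 ≡ 2.
  α_i^2 mod 11 = [5, 5, 3, 9, 1].
  S_2 = Σ v_i α_i^2 r_i = 1·5·7 + 5·5·5 + 2·3·10 + 2·9·2 + 1·1·5 = 261 ≡ 8.
  S = (6, 2, 8) ≠ 0, so r is not a codeword (an error is present).
Step 3: locate the error. For a single error e at position i, S_ℓ = v_i·e·α_i^ℓ, so α_err = S_1/S_0.
  S_0^{−1} = 6^{−1} = 2 (mod 11), so α_err = 2·2 = 4 ≡ 4 = α_2. Error position i = 2.
  Consistency check: S_2/S_1 = 8·6 = 48 ≡ 4 = α_err ✓ (single-error assumption holds).
Step 4: error magnitude e = S_0/v_2 = S_0·∏_{j≠2}(α_2 − α_j) = 6·9 = 54 ≡ 10 (mod 11).
Step 5: correct position 2: c_2 = r_2 − e = 5 − 10 ≡ 6 (mod 11). Hence c = [7, 6, 10, 2, 5].
  Check: interpolating c through the α_i gives m(x) = 1 + 4·x (degree < 2) with m(α_i) = c_i for every i, so c is indeed a codeword.
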